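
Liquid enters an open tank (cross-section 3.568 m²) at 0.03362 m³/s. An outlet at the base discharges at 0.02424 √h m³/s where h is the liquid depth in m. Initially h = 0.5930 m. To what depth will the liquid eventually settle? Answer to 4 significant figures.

Unsteady balance on liquid volume: A dh/dt = Q_in − 0.02424 √h. At steady state dh/dt = 0:
Q_in = 0.02424 √h_ss ⇒ √h_ss = 0.03362/0.02424 = 1.38696.
h_ss = 1.38696² = 1.92367 m. (Since h₀ = 0.5930 m < h_ss, the level will rise toward this value.)

1.924 m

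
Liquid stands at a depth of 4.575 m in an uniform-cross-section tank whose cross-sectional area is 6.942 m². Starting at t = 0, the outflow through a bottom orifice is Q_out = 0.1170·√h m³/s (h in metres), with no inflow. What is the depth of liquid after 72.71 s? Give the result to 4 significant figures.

2.329 m

Unsteady balance on liquid volume: A dh/dt = −0.1170 √h.
∫ h^(−1/2) dh = −(0.1170/A) ∫ dt, giving 2√h = 2√h₀ − (0.1170/A) t.
√h = √4.575 − 0.1170·72.71/(2·6.942) = 2.13892 − 0.612725 = 1.52620.
h = 1.52620² = 2.32929 m.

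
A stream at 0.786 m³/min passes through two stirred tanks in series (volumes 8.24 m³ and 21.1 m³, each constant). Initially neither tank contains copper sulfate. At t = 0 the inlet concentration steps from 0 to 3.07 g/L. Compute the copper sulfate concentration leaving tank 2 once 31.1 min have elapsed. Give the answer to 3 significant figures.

Species balance on tank i: dCᵢ/dt = (Cᵢ₋₁ − Cᵢ)/τᵢ with τᵢ = Vᵢ/Q.
τ₁ = 8.24/0.786 = 10.483 min; τ₂ = 21.1/0.786 = 26.845 min.
Solving the cascade with C₁(0)=C₂(0)=0 gives C₂(t) = C_in[1 − (τ₁ e^(−t/τ₁) − τ₂ e^(−t/τ₂))/(τ₁ − τ₂)].
At t = 31.1: e^(−t/τ₁) = 0.051479, e^(−t/τ₂) = 0.31395.
C₂ = 3.07·[1 − (10.483·0.051479 − 26.845·0.31395)/(-16.361)] = 3.07·0.51787 = 1.5899 g/L.

1.59 g/L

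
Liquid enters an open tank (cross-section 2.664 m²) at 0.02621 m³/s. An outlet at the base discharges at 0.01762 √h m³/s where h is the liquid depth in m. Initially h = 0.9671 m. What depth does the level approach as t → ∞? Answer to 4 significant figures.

Level balance: A dh/dt = 0.02621 − 0.01762 √h. Setting dh/dt = 0:
Q_in = 0.01762 √h_ss ⇒ √h_ss = 0.02621/0.01762 = 1.48751.
h_ss = 1.48751² = 2.21270 m. (Since h₀ = 0.9671 m < h_ss, the level will rise toward this value.)

2.213 m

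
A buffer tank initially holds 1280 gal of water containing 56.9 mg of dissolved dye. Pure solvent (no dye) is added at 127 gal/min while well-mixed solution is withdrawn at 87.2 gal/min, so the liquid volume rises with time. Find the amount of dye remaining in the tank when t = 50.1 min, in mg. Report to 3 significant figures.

Total volume: dV/dt = Q_in − Q_out = 39.800 gal/min, so V(t) = 1280 + 39.800 t and V(50.1) = 3274.0 gal.
Species balance (pure solvent in): dm/dt = −Q_out · m/V(t).
Separate: dm/m = −Q_out dt/V(t) ⇒ ln(m/m₀) = −(Q_out/(Q_in−Q_out)) ln(V/V₀).
m = m₀ (V₀/V)^(Q_out/(Q_in−Q_out)) = 56.9 × (1280/3274.0)^(2.1910) = 7.2694 mg.

7.27 mg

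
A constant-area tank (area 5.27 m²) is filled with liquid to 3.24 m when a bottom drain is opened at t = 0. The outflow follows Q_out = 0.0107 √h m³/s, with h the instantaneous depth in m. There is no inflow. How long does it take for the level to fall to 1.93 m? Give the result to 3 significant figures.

405 s

With no inflow, A dh/dt = −0.0107 √h.
∫ h^(−1/2) dh = −(0.0107/A) ∫ dt, giving 2√h = 2√h₀ − (0.0107/A) t.
t = 2A(√h₀ − √h)/0.0107 = 2·5.27·(√3.24 − √1.93)/0.0107
  = 10.540 × (1.8000 − 1.3892) / 0.0107 = 404.61 s.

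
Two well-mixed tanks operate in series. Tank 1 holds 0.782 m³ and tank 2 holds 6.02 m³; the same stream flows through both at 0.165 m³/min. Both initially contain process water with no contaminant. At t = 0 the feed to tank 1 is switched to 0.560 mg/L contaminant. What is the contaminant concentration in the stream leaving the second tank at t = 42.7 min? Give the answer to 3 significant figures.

Time constants: τᵢ = Vᵢ/Q for each well-mixed tank.
τ₁ = 0.782/0.165 = 4.7394 min; τ₂ = 6.02/0.165 = 36.485 min.
Tank 1: C₁ = C_in(1 − e^(−t/τ₁)). Tank 2 (τ₁ ≠ τ₂): C₂ = C_in[1 − (τ₁ e^(−t/τ₁) − τ₂ e^(−t/τ₂))/(τ₁ − τ₂)].
At t = 42.7: e^(−t/τ₁) = 0.00012223, e^(−t/τ₂) = 0.31026.
C₂ = 0.560·[1 − (4.7394·0.00012223 − 36.485·0.31026)/(-31.745)] = 0.560·0.64344 = 0.36033 mg/L.

0.360 mg/L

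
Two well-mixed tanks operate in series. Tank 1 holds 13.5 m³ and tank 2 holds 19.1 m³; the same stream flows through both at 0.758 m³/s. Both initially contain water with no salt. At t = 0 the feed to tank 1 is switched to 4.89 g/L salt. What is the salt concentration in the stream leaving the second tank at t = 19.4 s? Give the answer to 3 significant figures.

1.13 g/L

Each tank obeys Vᵢ dCᵢ/dt = Q(Cᵢ₋₁ − Cᵢ), so τᵢ = Vᵢ/Q.
τ₁ = 13.5/0.758 = 17.810 s; τ₂ = 19.1/0.758 = 25.198 s.
Solving the cascade with C₁(0)=C₂(0)=0 gives C₂(t) = C_in[1 − (τ₁ e^(−t/τ₁) − τ₂ e^(−t/τ₂))/(τ₁ − τ₂)].
At t = 19.4: e^(−t/τ₁) = 0.33646, e^(−t/τ₂) = 0.46306.
C₂ = 4.89·[1 − (17.810·0.33646 − 25.198·0.46306)/(-7.3879)] = 4.89·0.23176 = 1.1333 g/L.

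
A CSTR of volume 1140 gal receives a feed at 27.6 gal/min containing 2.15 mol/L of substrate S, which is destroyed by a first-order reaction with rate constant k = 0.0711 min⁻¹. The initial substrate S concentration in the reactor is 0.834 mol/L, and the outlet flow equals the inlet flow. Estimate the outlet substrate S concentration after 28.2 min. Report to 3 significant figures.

Species balance: V dC/dt = Q C_in − Q C − k V C.
This is linear with rate a = Q/V + k = 0.095311 min⁻¹.
C_ss = Q C_in/(Q + kV) = 0.54614 mol/L; C(t) = C_ss + (C₀ − C_ss) e^(−a t).
C(28.2) = 0.54614 + (0.28786)·e^(−0.095311·28.2) = 0.54614 + (0.28786)·0.068033 = 0.56572 mol/L.

0.566 mol/L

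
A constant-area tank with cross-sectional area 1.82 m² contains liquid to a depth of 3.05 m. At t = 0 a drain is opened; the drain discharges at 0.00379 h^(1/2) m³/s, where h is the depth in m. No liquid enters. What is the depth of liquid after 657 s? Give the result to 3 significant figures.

1.13 m

Accumulation of liquid (constant cross-section A): A dh/dt = −0.00379 √h.
∫ h^(−1/2) dh = −(0.00379/A) ∫ dt, giving 2√h = 2√h₀ − (0.00379/A) t.
√h = √3.05 − 0.00379·657/(2·1.82) = 1.7464 − 0.68407 = 1.0624.
h = 1.0624² = 1.1286 m.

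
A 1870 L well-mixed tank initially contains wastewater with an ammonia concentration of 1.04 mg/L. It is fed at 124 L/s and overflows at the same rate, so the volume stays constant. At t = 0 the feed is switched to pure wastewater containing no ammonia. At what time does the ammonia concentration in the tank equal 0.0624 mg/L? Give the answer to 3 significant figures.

Transient balance on the dissolved component: V dC/dt = Q(C_in − C), so τ = V/Q = 15.081 s.
C(t) = C_in + (C₀ − C_in) e^(−t/τ). Set C = 0.0624 and solve for t:
e^(−t/τ) = (C − C_in)/(C₀ − C_in) = (0.0624 − 0)/(1.04 − 0) = 0.060000
t = −τ ln(…) = 15.081 × 2.8134 = 42.428 s.

42.4 s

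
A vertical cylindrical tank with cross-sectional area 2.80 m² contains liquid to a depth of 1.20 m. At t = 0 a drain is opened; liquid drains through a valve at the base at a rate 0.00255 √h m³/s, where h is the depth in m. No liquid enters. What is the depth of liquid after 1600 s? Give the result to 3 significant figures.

0.135 m

With no inflow, A dh/dt = −0.00255 √h.
∫ h^(−1/2) dh = −(0.00255/A) ∫ dt, giving 2√h = 2√h₀ − (0.00255/A) t.
√h = √1.20 − 0.00255·1600/(2·2.80) = 1.0954 − 0.72857 = 0.36687.
h = 0.36687² = 0.13460 m.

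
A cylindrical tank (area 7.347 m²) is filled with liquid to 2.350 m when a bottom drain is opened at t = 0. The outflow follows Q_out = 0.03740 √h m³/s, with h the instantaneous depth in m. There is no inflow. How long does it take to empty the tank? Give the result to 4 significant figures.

With no inflow, A dh/dt = −0.03740 √h.
∫ h^(−1/2) dh = −(0.03740/A) ∫ dt, giving 2√h = 2√h₀ − (0.03740/A) t.
Set h = 0: 2√h₀ = (0.03740/A) t_empty ⇒ t_empty = 2A√h₀/0.03740.
t_empty = 2·7.347·√2.350/0.03740 = 14.6940·1.53297/0.03740 = 602.285 s.

602.3 s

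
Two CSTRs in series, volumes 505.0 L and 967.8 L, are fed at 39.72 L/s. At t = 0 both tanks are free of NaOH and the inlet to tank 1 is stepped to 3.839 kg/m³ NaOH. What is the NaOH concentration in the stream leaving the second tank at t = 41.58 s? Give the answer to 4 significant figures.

Each tank obeys Vᵢ dCᵢ/dt = Q(Cᵢ₋₁ − Cᵢ), so τᵢ = Vᵢ/Q.
τ₁ = 505.0/39.72 = 12.7140 s; τ₂ = 967.8/39.72 = 24.3656 s.
Tank 1: C₁ = C_in(1 − e^(−t/τ₁)). Tank 2 (τ₁ ≠ τ₂): C₂ = C_in[1 − (τ₁ e^(−t/τ₁) − τ₂ e^(−t/τ₂))/(τ₁ − τ₂)].
At t = 41.58: e^(−t/τ₁) = 0.0379908, e^(−t/τ₂) = 0.181499.
C₂ = 3.839·[1 − (12.7140·0.0379908 − 24.3656·0.181499)/(-11.6516)] = 3.839·0.661908 = 2.54106 kg/m³.

2.541 kg/m³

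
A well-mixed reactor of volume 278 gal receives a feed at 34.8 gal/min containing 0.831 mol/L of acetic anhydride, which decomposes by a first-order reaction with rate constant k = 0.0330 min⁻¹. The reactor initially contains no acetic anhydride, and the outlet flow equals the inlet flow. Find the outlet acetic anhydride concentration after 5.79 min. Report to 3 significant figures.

Species balance: V dC/dt = Q C_in − Q C − k V C.
This is linear with rate a = Q/V + k = 0.15818 min⁻¹.
C_ss = Q C_in/(Q + kV) = 0.65763 mol/L; C(t) = C_ss + (C₀ − C_ss) e^(−a t).
C(5.79) = 0.65763 + (-0.65763)·e^(−0.15818·5.79) = 0.65763 + (-0.65763)·0.40017 = 0.39447 mol/L.

0.394 mol/L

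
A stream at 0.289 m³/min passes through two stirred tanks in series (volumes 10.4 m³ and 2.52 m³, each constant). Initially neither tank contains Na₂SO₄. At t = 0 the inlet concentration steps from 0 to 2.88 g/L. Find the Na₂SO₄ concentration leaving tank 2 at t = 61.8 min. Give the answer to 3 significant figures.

2.20 g/L

Time constants: τᵢ = Vᵢ/Q for each well-mixed tank.
τ₁ = 10.4/0.289 = 35.986 min; τ₂ = 2.52/0.289 = 8.7197 min.
Tank 1: C₁ = C_in(1 − e^(−t/τ₁)). Tank 2 (τ₁ ≠ τ₂): C₂ = C_in[1 − (τ₁ e^(−t/τ₁) − τ₂ e^(−t/τ₂))/(τ₁ − τ₂)].
At t = 61.8: e^(−t/τ₁) = 0.17955, e^(−t/τ₂) = 0.00083558.
C₂ = 2.88·[1 − (35.986·0.17955 − 8.7197·0.00083558)/(27.266)] = 2.88·0.76330 = 2.1983 g/L.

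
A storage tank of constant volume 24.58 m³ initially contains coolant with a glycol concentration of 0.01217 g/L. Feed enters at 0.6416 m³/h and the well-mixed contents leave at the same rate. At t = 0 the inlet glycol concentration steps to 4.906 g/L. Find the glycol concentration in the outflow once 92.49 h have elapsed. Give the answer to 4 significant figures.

Mass balance on the solute (V constant): V dC/dt = Q(C_in − C).
Time constant τ = V/Q = 24.58/0.6416 = 38.3105 h.
This is linear first-order; C(t) = C_in + (C₀ − C_in) e^(−t/τ).
C(92.49) = 4.906 + (0.01217 − 4.906)·e^(−92.49/38.3105) = 4.906 + (-4.89383)·0.0894369 = 4.46831 g/L.

4.468 g/L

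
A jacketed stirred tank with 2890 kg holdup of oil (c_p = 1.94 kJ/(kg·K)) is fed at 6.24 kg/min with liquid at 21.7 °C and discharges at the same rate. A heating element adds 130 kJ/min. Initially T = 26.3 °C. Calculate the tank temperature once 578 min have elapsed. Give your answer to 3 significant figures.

First-law balance (no shaft work): M c_p dT/dt = ṁ c_p (T_in − T) + 130.
Rearrange: dT/dt = (T_ss − T)/τ with τ = M/ṁ = 463.14 min and T_ss = T_in + Q̇/(ṁ c_p) = 32.439 °C.
T approaches T_ss exponentially: T(t) = T_ss + (T₀ − T_ss) e^(−t/τ).
T(578) = 32.439 + (-6.1388)·e^(−578/463.14) = 32.439 + (-6.1388)·0.28708 = 30.677 °C.

30.7 °C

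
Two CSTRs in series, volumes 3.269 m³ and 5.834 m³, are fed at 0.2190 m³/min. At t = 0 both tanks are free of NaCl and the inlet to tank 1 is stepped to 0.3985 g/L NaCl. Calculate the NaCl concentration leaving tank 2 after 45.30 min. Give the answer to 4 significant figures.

0.2574 g/L

Time constants: τᵢ = Vᵢ/Q for each well-mixed tank.
τ₁ = 3.269/0.2190 = 14.9269 min; τ₂ = 5.834/0.2190 = 26.6393 min.
Tank 1: C₁ = C_in(1 − e^(−t/τ₁)). Tank 2 (τ₁ ≠ τ₂): C₂ = C_in[1 − (τ₁ e^(−t/τ₁) − τ₂ e^(−t/τ₂))/(τ₁ − τ₂)].
At t = 45.30: e^(−t/τ₁) = 0.0480852, e^(−t/τ₂) = 0.182593.
C₂ = 0.3985·[1 − (14.9269·0.0480852 − 26.6393·0.182593)/(-11.7123)] = 0.3985·0.645982 = 0.257424 g/L.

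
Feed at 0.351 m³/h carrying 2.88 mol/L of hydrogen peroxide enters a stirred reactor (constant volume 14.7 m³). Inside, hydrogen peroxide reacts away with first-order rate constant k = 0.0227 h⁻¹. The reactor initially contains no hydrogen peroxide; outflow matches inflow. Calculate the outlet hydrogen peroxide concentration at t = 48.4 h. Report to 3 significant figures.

Species balance: V dC/dt = Q C_in − Q C − k V C.
This is linear with rate a = Q/V + k = 0.046578 h⁻¹.
C_ss = Q C_in/(Q + kV) = 1.4764 mol/L; C(t) = C_ss + (C₀ − C_ss) e^(−a t).
C(48.4) = 1.4764 + (-1.4764)·e^(−0.046578·48.4) = 1.4764 + (-1.4764)·0.10494 = 1.3215 mol/L.

1.32 mol/L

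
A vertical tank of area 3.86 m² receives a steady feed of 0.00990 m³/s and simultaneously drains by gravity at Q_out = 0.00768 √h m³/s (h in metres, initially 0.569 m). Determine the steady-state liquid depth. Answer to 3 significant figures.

A dh/dt = Q_in − 0.00768 √h. Steady state requires inflow = outflow:
Q_in = 0.00768 √h_ss ⇒ √h_ss = 0.00990/0.00768 = 1.2891.
h_ss = 1.2891² = 1.6617 m. (Since h₀ = 0.569 m < h_ss, the level will rise toward this value.)

1.66 m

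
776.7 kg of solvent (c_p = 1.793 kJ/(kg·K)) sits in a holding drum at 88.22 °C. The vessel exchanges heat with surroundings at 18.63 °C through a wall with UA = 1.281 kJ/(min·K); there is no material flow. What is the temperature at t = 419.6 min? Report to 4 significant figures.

M c_p dT/dt = −UA(T − T_amb).
dT/dt = (T_ss − T)/τ with T_ss = T_amb = 18.6300 °C, τ = M c_p/UA = 776.7·1.793/1.281 = 1087.14 min.
T approaches T_ss exponentially: T(t) = T_ss + (T₀ − T_ss) e^(−t/τ).
T(419.6) = 18.6300 + (69.5900)·0.679792 = 65.9368 °C.

65.94 °C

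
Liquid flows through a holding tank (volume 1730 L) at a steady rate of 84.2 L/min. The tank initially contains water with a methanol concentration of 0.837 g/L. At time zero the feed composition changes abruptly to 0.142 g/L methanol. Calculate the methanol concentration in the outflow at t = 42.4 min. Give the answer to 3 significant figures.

0.230 g/L

Accumulation = in − out for the solute gives V dC/dt = Q(C_in − C).
Time constant τ = V/Q = 1730/84.2 = 20.546 min.
Integrating: C(t) = C_in + (C₀ − C_in) e^(−t/τ).
C(42.4) = 0.142 + (0.837 − 0.142)·e^(−42.4/20.546) = 0.142 + (0.69500)·0.12699 = 0.23026 g/L.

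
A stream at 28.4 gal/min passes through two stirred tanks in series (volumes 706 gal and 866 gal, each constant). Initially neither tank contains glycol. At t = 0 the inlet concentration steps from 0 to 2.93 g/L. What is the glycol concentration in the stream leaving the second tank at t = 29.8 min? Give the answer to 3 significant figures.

0.861 g/L

Each tank obeys Vᵢ dCᵢ/dt = Q(Cᵢ₋₁ − Cᵢ), so τᵢ = Vᵢ/Q.
τ₁ = 706/28.4 = 24.859 min; τ₂ = 866/28.4 = 30.493 min.
Tank 1: C₁ = C_in(1 − e^(−t/τ₁)). Tank 2 (τ₁ ≠ τ₂): C₂ = C_in[1 − (τ₁ e^(−t/τ₁) − τ₂ e^(−t/τ₂))/(τ₁ − τ₂)].
At t = 29.8: e^(−t/τ₁) = 0.30157, e^(−t/τ₂) = 0.37634.
C₂ = 2.93·[1 − (24.859·0.30157 − 30.493·0.37634)/(-5.6338)] = 2.93·0.29376 = 0.86072 g/L.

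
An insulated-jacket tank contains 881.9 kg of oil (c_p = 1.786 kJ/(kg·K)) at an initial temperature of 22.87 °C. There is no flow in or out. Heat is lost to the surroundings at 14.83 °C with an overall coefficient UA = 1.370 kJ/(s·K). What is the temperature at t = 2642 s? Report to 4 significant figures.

Heat balance on the well-mixed liquid: M c_p dT/dt = −UA(T − T_amb).
dT/dt = (T_ss − T)/τ with T_ss = T_amb = 14.8300 °C, τ = M c_p/UA = 881.9·1.786/1.370 = 1149.69 s.
This is linear first-order; T(t) = T_ss + (T₀ − T_ss) e^(−t/τ).
T(2642) = 14.8300 + (8.04000)·0.100458 = 15.6377 °C.

15.64 °C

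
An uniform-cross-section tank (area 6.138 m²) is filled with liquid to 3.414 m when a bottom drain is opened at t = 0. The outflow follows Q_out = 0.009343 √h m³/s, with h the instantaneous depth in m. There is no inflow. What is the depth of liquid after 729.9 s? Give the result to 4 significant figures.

A dh/dt = −Q_out = −0.009343 √h.
This is separable: 2 d(√h)/dt = −0.009343/A, so √h = √h₀ − (0.009343/(2A)) t.
√h = √3.414 − 0.009343·729.9/(2·6.138) = 1.84770 − 0.555511 = 1.29219.
h = 1.29219² = 1.66976 m.

1.670 m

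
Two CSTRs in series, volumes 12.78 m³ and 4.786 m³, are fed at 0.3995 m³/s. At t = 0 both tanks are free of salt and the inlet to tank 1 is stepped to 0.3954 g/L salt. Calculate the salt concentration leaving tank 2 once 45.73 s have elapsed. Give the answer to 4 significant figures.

Species balance on tank i: dCᵢ/dt = (Cᵢ₋₁ − Cᵢ)/τᵢ with τᵢ = Vᵢ/Q.
τ₁ = 12.78/0.3995 = 31.9900 s; τ₂ = 4.786/0.3995 = 11.9800 s.
Solving the cascade with C₁(0)=C₂(0)=0 gives C₂(t) = C_in[1 − (τ₁ e^(−t/τ₁) − τ₂ e^(−t/τ₂))/(τ₁ − τ₂)].
At t = 45.73: e^(−t/τ₁) = 0.239426, e^(−t/τ₂) = 0.0219892.
C₂ = 0.3954·[1 − (31.9900·0.239426 − 11.9800·0.0219892)/(20.0100)] = 0.3954·0.630394 = 0.249258 g/L.

0.2493 g/L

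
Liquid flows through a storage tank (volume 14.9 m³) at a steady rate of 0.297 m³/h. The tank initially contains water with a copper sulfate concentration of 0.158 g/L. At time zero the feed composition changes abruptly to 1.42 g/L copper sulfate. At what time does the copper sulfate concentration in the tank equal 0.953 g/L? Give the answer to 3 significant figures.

Species balance: V dC/dt = Q(C_in − C) ⇒ τ = V/Q = 50.168 h.
C(t) = C_in + (C₀ − C_in) e^(−t/τ). Set C = 0.953 and solve for t:
e^(−t/τ) = (C − C_in)/(C₀ − C_in) = (0.953 − 1.42)/(0.158 − 1.42) = 0.37005
t = −τ ln(…) = 50.168 × 0.99412 = 49.874 h.

49.9 h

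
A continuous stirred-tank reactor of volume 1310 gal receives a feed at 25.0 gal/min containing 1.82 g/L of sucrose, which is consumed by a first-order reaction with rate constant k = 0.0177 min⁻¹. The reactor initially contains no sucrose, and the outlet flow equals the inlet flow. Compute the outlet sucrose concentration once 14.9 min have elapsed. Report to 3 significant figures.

0.398 g/L

Species balance: V dC/dt = Q C_in − Q C − k V C.
dC/dt = (Q/V) C_in − (Q/V + k) C; effective rate a = Q/V + k = 0.019084 + 0.0177 = 0.036784 min⁻¹.
C_ss = Q C_in/(Q + kV) = 0.94424 g/L; C(t) = C_ss + (C₀ − C_ss) e^(−a t).
C(14.9) = 0.94424 + (-0.94424)·e^(−0.036784·14.9) = 0.94424 + (-0.94424)·0.57806 = 0.39841 g/L.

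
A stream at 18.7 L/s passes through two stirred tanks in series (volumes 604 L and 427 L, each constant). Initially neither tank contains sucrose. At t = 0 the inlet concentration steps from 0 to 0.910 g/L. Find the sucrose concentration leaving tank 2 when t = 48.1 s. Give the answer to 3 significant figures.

Time constants: τᵢ = Vᵢ/Q for each well-mixed tank.
τ₁ = 604/18.7 = 32.299 s; τ₂ = 427/18.7 = 22.834 s.
Tank 1: C₁ = C_in(1 − e^(−t/τ₁)). Tank 2 (τ₁ ≠ τ₂): C₂ = C_in[1 − (τ₁ e^(−t/τ₁) − τ₂ e^(−t/τ₂))/(τ₁ − τ₂)].
At t = 48.1: e^(−t/τ₁) = 0.22556, e^(−t/τ₂) = 0.12166.
C₂ = 0.910·[1 − (32.299·0.22556 − 22.834·0.12166)/(9.4652)] = 0.910·0.52381 = 0.47667 g/L.

0.477 g/L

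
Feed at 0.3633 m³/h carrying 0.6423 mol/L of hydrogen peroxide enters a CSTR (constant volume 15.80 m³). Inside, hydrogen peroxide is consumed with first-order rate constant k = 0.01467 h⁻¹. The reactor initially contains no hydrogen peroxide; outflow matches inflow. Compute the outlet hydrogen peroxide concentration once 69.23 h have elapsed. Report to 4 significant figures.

0.3632 mol/L

Accumulation = in − out − consumed: V dC/dt = Q C_in − Q C − k V C.
dC/dt = (Q/V) C_in − (Q/V + k) C; effective rate a = Q/V + k = 0.0229937 + 0.01467 = 0.0376637 h⁻¹.
C_ss = Q C_in/(Q + kV) = 0.392124 mol/L; C(t) = C_ss + (C₀ − C_ss) e^(−a t).
C(69.23) = 0.392124 + (-0.392124)·e^(−0.0376637·69.23) = 0.392124 + (-0.392124)·0.0737219 = 0.363216 mol/L.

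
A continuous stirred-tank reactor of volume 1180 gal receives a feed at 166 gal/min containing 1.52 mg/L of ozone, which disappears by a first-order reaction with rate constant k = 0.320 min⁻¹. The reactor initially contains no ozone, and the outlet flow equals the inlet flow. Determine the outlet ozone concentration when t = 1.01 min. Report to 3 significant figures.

Accumulation = in − out − consumed: V dC/dt = Q C_in − Q C − k V C.
This is linear with rate a = Q/V + k = 0.46068 min⁻¹.
C_ss = Q C_in/(Q + kV) = 0.46416 mg/L; C(t) = C_ss + (C₀ − C_ss) e^(−a t).
C(1.01) = 0.46416 + (-0.46416)·e^(−0.46068·1.01) = 0.46416 + (-0.46416)·0.62796 = 0.17269 mg/L.

0.173 mg/L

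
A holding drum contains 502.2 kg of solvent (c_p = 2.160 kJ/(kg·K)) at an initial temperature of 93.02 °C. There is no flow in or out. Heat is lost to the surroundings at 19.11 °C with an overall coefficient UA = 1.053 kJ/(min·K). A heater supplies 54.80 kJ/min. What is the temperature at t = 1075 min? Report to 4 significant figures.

Unsteady energy balance on the tank contents: M c_p dT/dt = −UA(T − T_amb) + Q̇.
dT/dt = (T_ss − T)/τ with T_ss = T_amb + Q̇/UA = 19.11 + 54.80/1.053 = 71.1518 °C, τ = M c_p/UA = 502.2·2.160/1.053 = 1030.15 min.
Integrating: T(t) = T_ss + (T₀ − T_ss) e^(−t/τ).
T(1075) = 71.1518 + (21.8682)·0.352208 = 78.8539 °C.

78.85 °C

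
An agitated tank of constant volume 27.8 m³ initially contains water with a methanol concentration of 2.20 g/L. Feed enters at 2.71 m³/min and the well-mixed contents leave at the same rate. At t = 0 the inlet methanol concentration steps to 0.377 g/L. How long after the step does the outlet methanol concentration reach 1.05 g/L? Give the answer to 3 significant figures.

Mass balance on the solute (V constant): V dC/dt = Q(C_in − C), so τ = V/Q = 10.258 min.
C(t) = C_in + (C₀ − C_in) e^(−t/τ). Set C = 1.05 and solve for t:
e^(−t/τ) = (C − C_in)/(C₀ − C_in) = (1.05 − 0.377)/(2.20 − 0.377) = 0.36917
t = −τ ln(…) = 10.258 × 0.99649 = 10.222 min.

10.2 min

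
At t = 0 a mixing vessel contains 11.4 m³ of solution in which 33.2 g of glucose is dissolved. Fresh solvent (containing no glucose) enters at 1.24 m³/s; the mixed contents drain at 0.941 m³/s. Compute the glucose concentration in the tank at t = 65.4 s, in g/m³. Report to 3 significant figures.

Let m(t) be the amount of glucose. Volume: V(t) = V₀ + (Q_in − Q_out) t = 11.4 + 0.29900 t; V(65.4) = 30.955 m³.
No glucose enters, so dm/dt = −Q_out · (m/V).
dm/m = −Q_out dt/(V₀ + 0.29900 t); integrating gives ln(m/m₀) = −(Q_out/(Q_in−Q_out)) ln(V/V₀).
m = m₀ (V₀/V)^(Q_out/(Q_in−Q_out)) = 33.2 × (11.4/30.955)^(3.1472) = 1.4317 g.
C = m/V = 1.4317/30.955 = 0.046250 g/m³.

0.0463 g/m³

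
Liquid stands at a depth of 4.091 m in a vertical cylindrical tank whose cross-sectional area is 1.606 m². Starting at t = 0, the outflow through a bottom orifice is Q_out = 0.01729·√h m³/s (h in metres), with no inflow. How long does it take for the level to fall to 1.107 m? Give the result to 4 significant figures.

180.3 s

With no inflow, A dh/dt = −0.01729 √h.
This is separable: 2 d(√h)/dt = −0.01729/A, so √h = √h₀ − (0.01729/(2A)) t.
t = 2A(√h₀ − √h)/0.01729 = 2·1.606·(√4.091 − √1.107)/0.01729
  = 3.21200 × (2.02262 − 1.05214) / 0.01729 = 180.288 s.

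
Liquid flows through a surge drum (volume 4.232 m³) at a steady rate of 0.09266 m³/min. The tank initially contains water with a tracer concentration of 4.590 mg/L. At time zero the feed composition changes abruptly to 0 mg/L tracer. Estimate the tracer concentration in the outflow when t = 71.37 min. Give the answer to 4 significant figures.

0.9620 mg/L

Accumulation = in − out for the solute gives V dC/dt = Q(C_in − C).
Rewrite as dC/dt + C/τ = C_in/τ, τ = V/Q = 45.6724 min.
This is linear first-order; C(t) = C_in + (C₀ − C_in) e^(−t/τ).
C(71.37) = 0 + (4.590 − 0)·e^(−71.37/45.6724) = 0 + (4.59000)·0.209579 = 0.961970 mg/L.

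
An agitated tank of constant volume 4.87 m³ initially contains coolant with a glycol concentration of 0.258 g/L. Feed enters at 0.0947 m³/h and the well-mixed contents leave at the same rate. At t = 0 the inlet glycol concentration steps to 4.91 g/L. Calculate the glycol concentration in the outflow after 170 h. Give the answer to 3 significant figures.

Transient balance on the dissolved component: V dC/dt = Q(C_in − C).
Time constant τ = V/Q = 4.87/0.0947 = 51.426 h.
Solution: C(t) = C_in + (C₀ − C_in) e^(−t/τ).
C(170) = 4.91 + (0.258 − 4.91)·e^(−170/51.426) = 4.91 + (-4.6520)·0.036672 = 4.7394 g/L.

4.74 g/L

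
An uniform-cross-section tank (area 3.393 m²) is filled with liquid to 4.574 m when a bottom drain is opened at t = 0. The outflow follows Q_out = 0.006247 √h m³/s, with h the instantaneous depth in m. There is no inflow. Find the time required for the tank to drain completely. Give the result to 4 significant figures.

2323 s

Volume balance on the tank: A dh/dt = −0.006247 √h.
This is separable: 2 d(√h)/dt = −0.006247/A, so √h = √h₀ − (0.006247/(2A)) t.
Tank is empty when √h = 0: t_empty = 2A√h₀/0.006247.
t_empty = 2·3.393·√4.574/0.006247 = 6.78600·2.13869/0.006247 = 2323.22 s.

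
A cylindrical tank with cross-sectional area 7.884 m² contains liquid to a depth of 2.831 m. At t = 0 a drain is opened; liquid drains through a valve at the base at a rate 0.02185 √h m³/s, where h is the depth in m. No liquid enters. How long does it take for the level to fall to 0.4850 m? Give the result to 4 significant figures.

A dh/dt = −Q_out = −0.02185 √h.
Separate and integrate: 2(√h − √h₀) = −(0.02185/A) t.
t = 2A(√h₀ − √h)/0.02185 = 2·7.884·(√2.831 − √0.4850)/0.02185
  = 15.7680 × (1.68256 − 0.696419) / 0.02185 = 711.644 s.

711.6 s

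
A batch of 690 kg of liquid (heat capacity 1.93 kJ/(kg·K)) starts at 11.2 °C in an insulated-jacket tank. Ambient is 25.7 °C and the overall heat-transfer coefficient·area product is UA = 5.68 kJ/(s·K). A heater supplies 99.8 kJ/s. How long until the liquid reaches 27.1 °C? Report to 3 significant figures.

161 s

Unsteady energy balance on the tank contents: M c_p dT/dt = −UA(T − T_amb) + Q̇.
τ = M c_p/UA = 234.45 s; T_ss = T_amb + Q̇/UA = 25.7 + 99.8/5.68 = 43.270 °C.
T(t) = T_ss + (T₀ − T_ss)e^(−t/τ); set T = 27.1:
t = −τ ln[(T − T_ss)/(T₀ − T_ss)] = −234.45 · ln(0.50422) = 160.54 s.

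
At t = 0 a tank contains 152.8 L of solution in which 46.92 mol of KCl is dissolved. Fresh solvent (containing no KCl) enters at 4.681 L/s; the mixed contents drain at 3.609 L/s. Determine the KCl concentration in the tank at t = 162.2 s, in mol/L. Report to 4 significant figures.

0.01112 mol/L

Let m(t) be the amount of KCl. Volume: V(t) = V₀ + (Q_in − Q_out) t = 152.8 + 1.07200 t; V(162.2) = 326.678 L.
Species balance (pure solvent in): dm/dt = −Q_out · m/V(t).
Separate: dm/m = −Q_out dt/V(t) ⇒ ln(m/m₀) = −(Q_out/(Q_in−Q_out)) ln(V/V₀).
m = m₀ (V₀/V)^(Q_out/(Q_in−Q_out)) = 46.92 × (152.8/326.678)^(3.36660) = 3.63403 mol.
C = m/V = 3.63403/326.678 = 0.0111242 mol/L.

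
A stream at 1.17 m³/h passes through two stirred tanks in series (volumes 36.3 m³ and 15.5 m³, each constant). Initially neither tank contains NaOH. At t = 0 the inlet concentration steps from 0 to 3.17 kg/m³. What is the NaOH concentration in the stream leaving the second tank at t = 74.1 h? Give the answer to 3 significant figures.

Species balance on tank i: dCᵢ/dt = (Cᵢ₋₁ − Cᵢ)/τᵢ with τᵢ = Vᵢ/Q.
τ₁ = 36.3/1.17 = 31.026 h; τ₂ = 15.5/1.17 = 13.248 h.
Solving the cascade with C₁(0)=C₂(0)=0 gives C₂(t) = C_in[1 − (τ₁ e^(−t/τ₁) − τ₂ e^(−t/τ₂))/(τ₁ − τ₂)].
At t = 74.1: e^(−t/τ₁) = 0.091781, e^(−t/τ₂) = 0.0037225.
C₂ = 3.17·[1 − (31.026·0.091781 − 13.248·0.0037225)/(17.778)] = 3.17·0.84260 = 2.6710 kg/m³.

2.67 kg/m³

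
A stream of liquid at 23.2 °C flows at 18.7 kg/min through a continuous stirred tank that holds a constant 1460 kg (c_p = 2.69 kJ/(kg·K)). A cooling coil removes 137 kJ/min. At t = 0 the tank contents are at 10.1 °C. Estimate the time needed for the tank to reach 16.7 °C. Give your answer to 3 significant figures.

Heat balance on the well-mixed liquid: M c_p dT/dt = ṁ c_p (T_in − T) − 137.
τ = M/ṁ = 78.075 min; T_ss = T_in − Q̇/(ṁ c_p) = 20.477 °C.
T(t) = T_ss + (T₀ − T_ss) e^(−t/τ). Set T = 16.7:
e^(−t/τ) = (16.7 − 20.477)/(10.1 − 20.477) = 0.36395
t = −78.075 · ln(0.36395) = 78.914 min.

78.9 min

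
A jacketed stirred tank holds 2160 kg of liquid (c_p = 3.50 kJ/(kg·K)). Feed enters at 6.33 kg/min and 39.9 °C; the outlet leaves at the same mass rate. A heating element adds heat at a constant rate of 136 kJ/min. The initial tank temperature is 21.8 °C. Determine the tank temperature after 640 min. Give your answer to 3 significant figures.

Heat balance on the well-mixed liquid: M c_p dT/dt = ṁ c_p (T_in − T) + 136.
Rearrange: dT/dt = (T_ss − T)/τ with τ = M/ṁ = 341.23 min and T_ss = T_in + Q̇/(ṁ c_p) = 46.039 °C.
This is linear first-order; T(t) = T_ss + (T₀ − T_ss) e^(−t/τ).
T(640) = 46.039 + (-24.239)·e^(−640/341.23) = 46.039 + (-24.239)·0.15327 = 42.324 °C.

42.3 °C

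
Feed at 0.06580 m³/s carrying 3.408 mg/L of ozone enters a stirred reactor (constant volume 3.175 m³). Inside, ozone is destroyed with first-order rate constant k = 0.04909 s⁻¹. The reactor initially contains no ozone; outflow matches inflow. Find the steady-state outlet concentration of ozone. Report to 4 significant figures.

Species balance: V dC/dt = Q C_in − Q C − k V C.
Steady state (dC/dt = 0): C_ss = Q C_in/(Q + kV) = C_in/(1 + kV/Q).
C_ss = 0.06580·3.408/(0.06580 + 0.04909·3.175) = 0.224246/0.221661 = 1.01166 mg/L.

1.012 mg/L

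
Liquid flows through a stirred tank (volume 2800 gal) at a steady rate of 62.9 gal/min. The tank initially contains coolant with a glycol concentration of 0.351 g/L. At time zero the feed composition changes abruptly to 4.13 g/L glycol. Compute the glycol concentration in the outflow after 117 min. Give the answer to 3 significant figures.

3.86 g/L

Transient balance on the dissolved component: V dC/dt = Q(C_in − C).
Rewrite as dC/dt + C/τ = C_in/τ, τ = V/Q = 44.515 min.
C approaches C_in exponentially: C(t) = C_in + (C₀ − C_in) e^(−t/τ).
C(117) = 4.13 + (0.351 − 4.13)·e^(−117/44.515) = 4.13 + (-3.7790)·0.072200 = 3.8572 g/L.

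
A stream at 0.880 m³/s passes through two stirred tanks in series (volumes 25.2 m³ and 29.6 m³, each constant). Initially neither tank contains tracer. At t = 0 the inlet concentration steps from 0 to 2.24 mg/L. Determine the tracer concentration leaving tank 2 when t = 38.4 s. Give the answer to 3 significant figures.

0.784 mg/L

Each tank obeys Vᵢ dCᵢ/dt = Q(Cᵢ₋₁ − Cᵢ), so τᵢ = Vᵢ/Q.
τ₁ = 25.2/0.880 = 28.636 s; τ₂ = 29.6/0.880 = 33.636 s.
Tank 1: C₁ = C_in(1 − e^(−t/τ₁)). Tank 2 (τ₁ ≠ τ₂): C₂ = C_in[1 − (τ₁ e^(−t/τ₁) − τ₂ e^(−t/τ₂))/(τ₁ − τ₂)].
At t = 38.4: e^(−t/τ₁) = 0.26160, e^(−t/τ₂) = 0.31930.
C₂ = 2.24·[1 − (28.636·0.26160 − 33.636·0.31930)/(-5.0000)] = 2.24·0.35021 = 0.78447 mg/L.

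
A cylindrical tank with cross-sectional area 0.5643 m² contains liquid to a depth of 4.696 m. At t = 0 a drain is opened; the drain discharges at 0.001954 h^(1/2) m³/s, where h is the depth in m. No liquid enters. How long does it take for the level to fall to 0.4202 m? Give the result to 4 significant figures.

Accumulation of liquid (constant cross-section A): A dh/dt = −0.001954 √h.
This is separable: 2 d(√h)/dt = −0.001954/A, so √h = √h₀ − (0.001954/(2A)) t.
t = 2A(√h₀ − √h)/0.001954 = 2·0.5643·(√4.696 − √0.4202)/0.001954
  = 1.12860 × (2.16703 − 0.648228) / 0.001954 = 877.234 s.

877.2 s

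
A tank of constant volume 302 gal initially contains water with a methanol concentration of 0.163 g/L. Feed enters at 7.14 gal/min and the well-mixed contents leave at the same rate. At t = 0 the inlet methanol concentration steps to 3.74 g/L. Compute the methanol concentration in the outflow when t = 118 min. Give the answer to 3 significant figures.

Mass balance on the solute (V constant): V dC/dt = Q(C_in − C).
So dC/dt = (C_in − C)/τ with τ = V/Q = 302/7.14 = 42.297 min.
Integrating: C(t) = C_in + (C₀ − C_in) e^(−t/τ).
C(118) = 3.74 + (0.163 − 3.74)·e^(−118/42.297) = 3.74 + (-3.5770)·0.061433 = 3.5203 g/L.

3.52 g/L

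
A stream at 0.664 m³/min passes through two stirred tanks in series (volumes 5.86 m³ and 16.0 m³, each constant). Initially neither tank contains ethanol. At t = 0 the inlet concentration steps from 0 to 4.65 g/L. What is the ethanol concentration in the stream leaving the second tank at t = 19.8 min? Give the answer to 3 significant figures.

Each tank obeys Vᵢ dCᵢ/dt = Q(Cᵢ₋₁ − Cᵢ), so τᵢ = Vᵢ/Q.
τ₁ = 5.86/0.664 = 8.8253 min; τ₂ = 16.0/0.664 = 24.096 min.
Tank 1: C₁ = C_in(1 − e^(−t/τ₁)). Tank 2 (τ₁ ≠ τ₂): C₂ = C_in[1 − (τ₁ e^(−t/τ₁) − τ₂ e^(−t/τ₂))/(τ₁ − τ₂)].
At t = 19.8: e^(−t/τ₁) = 0.10608, e^(−t/τ₂) = 0.43968.
C₂ = 4.65·[1 − (8.8253·0.10608 − 24.096·0.43968)/(-15.271)] = 4.65·0.36752 = 1.7090 g/L.

1.71 g/L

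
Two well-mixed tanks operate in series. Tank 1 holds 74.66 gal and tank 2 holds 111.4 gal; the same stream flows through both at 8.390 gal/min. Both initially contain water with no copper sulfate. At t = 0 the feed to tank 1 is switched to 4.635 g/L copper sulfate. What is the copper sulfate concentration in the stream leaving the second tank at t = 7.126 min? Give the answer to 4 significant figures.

0.6468 g/L

Each tank obeys Vᵢ dCᵢ/dt = Q(Cᵢ₋₁ − Cᵢ), so τᵢ = Vᵢ/Q.
τ₁ = 74.66/8.390 = 8.89869 min; τ₂ = 111.4/8.390 = 13.2777 min.
Solving the cascade with C₁(0)=C₂(0)=0 gives C₂(t) = C_in[1 − (τ₁ e^(−t/τ₁) − τ₂ e^(−t/τ₂))/(τ₁ − τ₂)].
At t = 7.126: e^(−t/τ₁) = 0.448973, e^(−t/τ₂) = 0.584681.
C₂ = 4.635·[1 − (8.89869·0.448973 − 13.2777·0.584681)/(-4.37902)] = 4.635·0.139545 = 0.646790 g/L.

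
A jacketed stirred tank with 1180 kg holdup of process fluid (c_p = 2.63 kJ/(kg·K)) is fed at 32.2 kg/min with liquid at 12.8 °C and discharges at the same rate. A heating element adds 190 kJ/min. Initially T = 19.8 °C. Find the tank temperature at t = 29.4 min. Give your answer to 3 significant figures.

17.2 °C

Heat balance on the well-mixed liquid: M c_p dT/dt = ṁ c_p (T_in − T) + 190.
Rearrange: dT/dt = (T_ss − T)/τ with τ = M/ṁ = 36.646 min and T_ss = T_in + Q̇/(ṁ c_p) = 15.044 °C.
Solution: T(t) = T_ss + (T₀ − T_ss) e^(−t/τ).
T(29.4) = 15.044 + (4.7564)·e^(−29.4/36.646) = 15.044 + (4.7564)·0.44831 = 17.176 °C.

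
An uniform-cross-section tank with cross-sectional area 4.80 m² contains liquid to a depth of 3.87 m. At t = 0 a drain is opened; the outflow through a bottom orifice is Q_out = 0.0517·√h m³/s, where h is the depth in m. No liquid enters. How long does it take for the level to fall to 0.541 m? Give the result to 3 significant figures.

Accumulation of liquid (constant cross-section A): A dh/dt = −0.0517 √h.
∫ h^(−1/2) dh = −(0.0517/A) ∫ dt, giving 2√h = 2√h₀ − (0.0517/A) t.
t = 2A(√h₀ − √h)/0.0517 = 2·4.80·(√3.87 − √0.541)/0.0517
  = 9.6000 × (1.9672 − 0.73553) / 0.0517 = 228.71 s.

229 s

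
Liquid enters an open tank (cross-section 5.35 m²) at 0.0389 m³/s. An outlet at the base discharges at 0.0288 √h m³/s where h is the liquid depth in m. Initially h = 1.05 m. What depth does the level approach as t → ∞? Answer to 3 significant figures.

Mass balance (ρ constant): A dh/dt = Q_in − 0.0288 √h. At steady state dh/dt = 0:
Q_in = 0.0288 √h_ss ⇒ √h_ss = 0.0389/0.0288 = 1.3507.
h_ss = 1.3507² = 1.8244 m. (Since h₀ = 1.05 m < h_ss, the level will rise toward this value.)

1.82 m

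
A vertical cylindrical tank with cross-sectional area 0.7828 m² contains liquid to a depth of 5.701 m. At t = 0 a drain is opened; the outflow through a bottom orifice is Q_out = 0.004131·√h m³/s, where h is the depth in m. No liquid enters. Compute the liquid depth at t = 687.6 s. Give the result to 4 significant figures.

A dh/dt = −Q_out = −0.004131 √h.
Separate and integrate: 2(√h − √h₀) = −(0.004131/A) t.
√h = √5.701 − 0.004131·687.6/(2·0.7828) = 2.38768 − 1.81430 = 0.573372.
h = 0.573372² = 0.328755 m.

0.3288 m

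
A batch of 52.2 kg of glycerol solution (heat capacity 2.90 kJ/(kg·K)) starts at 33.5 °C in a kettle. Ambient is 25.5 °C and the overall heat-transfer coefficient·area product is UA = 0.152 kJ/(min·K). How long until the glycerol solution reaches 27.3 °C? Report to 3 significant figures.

Lumped-capacitance energy balance: M c_p dT/dt = UA(T_amb − T).
τ = M c_p/UA = 995.92 min; T_ss = T_amb = 25.500 °C.
T(t) = T_ss + (T₀ − T_ss)e^(−t/τ); set T = 27.3:
t = −τ ln[(T − T_ss)/(T₀ − T_ss)] = −995.92 · ln(0.22500) = 1485.6 min.

1490 min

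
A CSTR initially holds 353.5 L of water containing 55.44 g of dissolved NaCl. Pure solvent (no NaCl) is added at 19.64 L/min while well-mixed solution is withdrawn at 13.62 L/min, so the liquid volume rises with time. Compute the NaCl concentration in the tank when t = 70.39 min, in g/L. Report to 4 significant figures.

Let m(t) be the amount of NaCl. Volume: V(t) = V₀ + (Q_in − Q_out) t = 353.5 + 6.02000 t; V(70.39) = 777.248 L.
Species balance (pure solvent in): dm/dt = −Q_out · m/V(t).
dm/m = −Q_out dt/(V₀ + 6.02000 t); integrating gives ln(m/m₀) = −(Q_out/(Q_in−Q_out)) ln(V/V₀).
m = m₀ (V₀/V)^(Q_out/(Q_in−Q_out)) = 55.44 × (353.5/777.248)^(2.26246) = 9.32562 g.
C = m/V = 9.32562/777.248 = 0.0119983 g/L.

0.01200 g/L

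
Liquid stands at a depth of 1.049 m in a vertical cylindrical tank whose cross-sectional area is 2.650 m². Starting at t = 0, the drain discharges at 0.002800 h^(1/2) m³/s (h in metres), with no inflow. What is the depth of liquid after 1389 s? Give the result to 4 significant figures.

0.08433 m

A dh/dt = −Q_out = −0.002800 √h.
Separate and integrate: 2(√h − √h₀) = −(0.002800/A) t.
√h = √1.049 − 0.002800·1389/(2·2.650) = 1.02421 − 0.733811 = 0.290396.
h = 0.290396² = 0.0843297 m.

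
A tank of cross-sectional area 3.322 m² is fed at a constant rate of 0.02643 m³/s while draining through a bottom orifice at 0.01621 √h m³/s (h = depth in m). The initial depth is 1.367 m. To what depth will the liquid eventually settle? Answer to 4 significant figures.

A dh/dt = Q_in − 0.01621 √h. Steady state requires inflow = outflow:
Q_in = 0.01621 √h_ss ⇒ √h_ss = 0.02643/0.01621 = 1.63048.
h_ss = 1.63048² = 2.65845 m. (Since h₀ = 1.367 m < h_ss, the level will rise toward this value.)

2.658 m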